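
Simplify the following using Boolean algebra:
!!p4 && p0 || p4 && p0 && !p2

p4 && p0

!!p4 && p0 || p4 && p0 && !p2
= p4 && p0 || p4 && p0 && !p2   — double negation
= p4 && p0   — absorption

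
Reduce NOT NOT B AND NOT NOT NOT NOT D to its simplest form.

NOT NOT B AND NOT NOT NOT NOT D
= NOT NOT B AND NOT NOT D   (double negation)
= B AND NOT NOT D   (double negation)
= B AND D   (double negation)

B AND D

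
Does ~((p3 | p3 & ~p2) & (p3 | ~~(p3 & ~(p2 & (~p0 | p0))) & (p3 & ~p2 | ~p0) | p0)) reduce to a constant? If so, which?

~((p3 | p3 & ~p2) & (p3 | ~~(p3 & ~(p2 & (~p0 | p0))) & (p3 & ~p2 | ~p0) | p0))
= ~((p3 | p3 & ~p2) & (p3 | p3 & ~(p2 & (~p0 | p0)) & (p3 & ~p2 | ~p0) | p0))
= ~((p3 | p3 & ~p2) & (p3 | p3 & ~p2 & (p3 & ~p2 | ~p0) | p0))
= ~((p3 | p3 & ~p2) & (p3 | p3 & ~p2 | p0))
= ~(p3 | p3 & ~p2)
= ~p3
This depends on p3, so it is not a constant.

no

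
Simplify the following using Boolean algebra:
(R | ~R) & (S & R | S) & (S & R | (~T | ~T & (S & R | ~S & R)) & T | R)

S & R

(R | ~R) & (S & R | S) & (S & R | (~T | ~T & (S & R | ~S & R)) & T | R)
= (R | ~R) & (S & R | S) & (S & R | (~T | ~T & R) & T | R)
= (R | ~R) & (S & R | S & ((~T | ~T & R) & T | R))
= (R | ~R) & (S & R | S & (~T & T | R))
= (R | ~R) & (S & R | S & R)
= S & R | S & R
= S & R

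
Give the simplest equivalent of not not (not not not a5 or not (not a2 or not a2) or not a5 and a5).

not a5 or a2

not not (not not not a5 or not (not a2 or not a2) or not a5 and a5)
= not not (not not not a5 or not not a2 or not a5 and a5)
= not not (not not not a5 or not not a2)
= not (not not a5 and not a2)
= not a5 or a2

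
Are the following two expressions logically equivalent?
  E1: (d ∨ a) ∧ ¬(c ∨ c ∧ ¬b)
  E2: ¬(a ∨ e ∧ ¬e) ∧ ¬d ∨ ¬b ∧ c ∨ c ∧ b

No

E1: (d ∨ a) ∧ ¬(c ∨ c ∧ ¬b)
    = (d ∨ a) ∧ ¬c   (absorption)
E2: ¬(a ∨ e ∧ ¬e) ∧ ¬d ∨ ¬b ∧ c ∨ c ∧ b
    = ¬a ∧ ¬d ∨ ¬b ∧ c ∨ c ∧ b   (complement / identity)
    = ¬a ∧ ¬d ∨ c   (distribution)
These differ: at a=1, b=0, c=1, d=1, e=0, E1 = 0 but E2 = 1.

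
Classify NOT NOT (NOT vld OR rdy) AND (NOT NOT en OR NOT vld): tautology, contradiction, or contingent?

contingent

NOT NOT (NOT vld OR rdy) AND (NOT NOT en OR NOT vld)
= (NOT vld OR rdy) AND (NOT NOT en OR NOT vld)   — double negation
= rdy AND NOT NOT en OR NOT vld   — distribution
= rdy AND en OR NOT vld   — double negation
This depends on en, rdy, vld, so it is not a constant.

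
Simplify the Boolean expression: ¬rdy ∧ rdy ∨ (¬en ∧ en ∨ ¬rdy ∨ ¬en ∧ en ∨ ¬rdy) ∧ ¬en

¬rdy ∧ rdy ∨ (¬en ∧ en ∨ ¬rdy ∨ ¬en ∧ en ∨ ¬rdy) ∧ ¬en
= ¬rdy ∧ rdy ∨ (¬en ∧ en ∨ ¬rdy) ∧ ¬en   [idempotence]
= ¬rdy ∧ rdy ∨ ¬rdy ∧ ¬en   [complement / identity]
= ¬rdy ∧ ¬en   [complement / identity]

¬rdy ∧ ¬en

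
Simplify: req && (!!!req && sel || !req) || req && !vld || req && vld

req

req && (!!!req && sel || !req) || req && !vld || req && vld
= req && (!!!req && sel || !req) || req   (distribution)
= req && (!req && sel || !req) || req   (double negation)
= req && !req || req   (absorption)
= req   (complement / identity)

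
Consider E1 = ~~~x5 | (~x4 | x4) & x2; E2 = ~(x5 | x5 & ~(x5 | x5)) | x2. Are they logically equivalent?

Yes

E1: ~~~x5 | (~x4 | x4) & x2
    = ~x5 | (~x4 | x4) & x2   — double negation
    = ~x5 | x2   — complement / identity
E2: ~(x5 | x5 & ~(x5 | x5)) | x2
    = ~(x5 | x5 & ~x5) | x2   — idempotence
    = ~x5 | x2   — complement / identity
Both reduce to ~x5 | x2, so they are equivalent.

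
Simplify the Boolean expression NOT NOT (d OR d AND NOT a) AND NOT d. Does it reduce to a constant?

NOT NOT (d OR d AND NOT a) AND NOT d
= (d OR d AND NOT a) AND NOT d   [double negation]
= d AND NOT d   [absorption]
= FALSE   [complement]

FALSE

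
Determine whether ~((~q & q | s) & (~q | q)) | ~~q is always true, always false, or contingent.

~((~q & q | s) & (~q | q)) | ~~q
= ~(s & (~q | q)) | ~~q   [complement / identity]
= ~(s & (~q | q)) | q   [double negation]
= ~s | q   [complement / identity]
This depends on q, s, so it is not a constant.

contingent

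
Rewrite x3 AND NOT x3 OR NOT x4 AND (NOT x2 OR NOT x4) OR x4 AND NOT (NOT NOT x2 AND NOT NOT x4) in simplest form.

NOT x2 OR NOT x4

x3 AND NOT x3 OR NOT x4 AND (NOT x2 OR NOT x4) OR x4 AND NOT (NOT NOT x2 AND NOT NOT x4)
= NOT x4 AND (NOT x2 OR NOT x4) OR x4 AND NOT (NOT NOT x2 AND NOT NOT x4)   [complement / identity]
= NOT x4 AND (NOT x2 OR NOT x4) OR x4 AND (NOT x2 OR NOT x4)   [De Morgan]
= NOT x2 OR NOT x4   [distribution]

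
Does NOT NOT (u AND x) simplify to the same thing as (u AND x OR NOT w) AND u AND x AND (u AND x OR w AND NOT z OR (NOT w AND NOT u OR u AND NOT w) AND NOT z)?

E1: NOT NOT (u AND x)
    = u AND x   (double negation)
E2: (u AND x OR NOT w) AND u AND x AND (u AND x OR w AND NOT z OR (NOT w AND NOT u OR u AND NOT w) AND NOT z)
    = (u AND x OR NOT w) AND u AND x AND (u AND x OR w AND NOT z OR NOT w AND NOT z)   (distribution)
    = (u AND x OR NOT w) AND u AND x AND (u AND x OR NOT z)   (distribution)
    = u AND x AND (u AND x OR NOT z)   (absorption)
    = u AND x   (absorption)
Both reduce to u AND x, so they are equivalent.

Yes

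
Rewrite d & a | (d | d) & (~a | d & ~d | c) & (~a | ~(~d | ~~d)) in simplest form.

d

d & a | (d | d) & (~a | d & ~d | c) & (~a | ~(~d | ~~d))
= d & a | d & (~a | d & ~d | c) & (~a | ~(~d | ~~d))   [idempotence]
= d & a | d & (~a | d & ~d | c) & (~a | d & ~d)   [De Morgan]
= d & a | d & (~a | d & ~d)   [absorption]
= d & a | d & ~a   [complement / identity]
= d   [distribution]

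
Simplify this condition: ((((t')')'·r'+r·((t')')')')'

((((t')')'·r'+r·((t')')')')'
= ((t')')'·r'+r·((t')')'   [double negation]
= ((t')')'   [distribution]
= t'   [double negation]

t'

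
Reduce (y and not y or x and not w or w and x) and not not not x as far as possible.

(y and not y or x and not w or w and x) and not not not x
= (x and not w or w and x) and not not not x   (complement / identity)
= (x and not w or w and x) and not x   (double negation)
= x and not x   (distribution)
= False   (complement)

False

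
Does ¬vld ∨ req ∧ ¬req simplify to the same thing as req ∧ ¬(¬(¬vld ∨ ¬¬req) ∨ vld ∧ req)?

No

E1: ¬vld ∨ req ∧ ¬req
    = ¬vld   — complement / identity
E2: req ∧ ¬(¬(¬vld ∨ ¬¬req) ∨ vld ∧ req)
    = req ∧ ¬(vld ∧ ¬req ∨ vld ∧ req)   — De Morgan
    = req ∧ ¬vld   — distribution
These differ: at req=0, vld=0, E1 = 1 but E2 = 0.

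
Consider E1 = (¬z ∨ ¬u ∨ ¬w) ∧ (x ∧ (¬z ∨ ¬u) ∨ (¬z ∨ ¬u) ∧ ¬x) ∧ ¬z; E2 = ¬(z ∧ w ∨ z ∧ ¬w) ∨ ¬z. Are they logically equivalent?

Yes

E1: (¬z ∨ ¬u ∨ ¬w) ∧ (x ∧ (¬z ∨ ¬u) ∨ (¬z ∨ ¬u) ∧ ¬x) ∧ ¬z
    = (¬z ∨ ¬u ∨ ¬w) ∧ (¬z ∨ ¬u) ∧ ¬z   — distribution
    = (¬z ∨ ¬u) ∧ ¬z   — absorption
    = ¬z   — absorption
E2: ¬(z ∧ w ∨ z ∧ ¬w) ∨ ¬z
    = ¬z ∨ ¬z   — distribution
    = ¬z   — idempotence
Both reduce to ¬z, so they are equivalent.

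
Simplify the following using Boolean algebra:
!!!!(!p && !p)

!!!!(!p && !p)
= !!!!!p   [idempotence]
= !!!p   [double negation]
= !p   [double negation]

!p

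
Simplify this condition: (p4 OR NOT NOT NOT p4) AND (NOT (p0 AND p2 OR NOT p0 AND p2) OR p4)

(p4 OR NOT NOT NOT p4) AND (NOT (p0 AND p2 OR NOT p0 AND p2) OR p4)
= (p4 OR NOT NOT NOT p4) AND (NOT p2 OR p4)
= (p4 OR NOT p4) AND (NOT p2 OR p4)
= NOT p2 OR p4

NOT p2 OR p4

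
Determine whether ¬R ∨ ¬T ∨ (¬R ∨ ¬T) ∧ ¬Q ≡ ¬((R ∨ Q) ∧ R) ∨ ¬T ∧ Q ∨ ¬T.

Yes

E1: ¬R ∨ ¬T ∨ (¬R ∨ ¬T) ∧ ¬Q
    = ¬R ∨ ¬T   — absorption
E2: ¬((R ∨ Q) ∧ R) ∨ ¬T ∧ Q ∨ ¬T
    = ¬((R ∨ Q) ∧ R) ∨ ¬T   — absorption
    = ¬R ∨ ¬T   — absorption
Both reduce to ¬R ∨ ¬T, so they are equivalent.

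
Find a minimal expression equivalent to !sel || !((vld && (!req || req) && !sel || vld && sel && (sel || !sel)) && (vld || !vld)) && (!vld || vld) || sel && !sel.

!sel || !vld

!sel || !((vld && (!req || req) && !sel || vld && sel && (sel || !sel)) && (vld || !vld)) && (!vld || vld) || sel && !sel
= !sel || !(vld && (!req || req) && !sel || vld && sel && (sel || !sel)) && (!vld || vld) || sel && !sel   [complement / identity]
= !sel || !(vld && !sel || vld && sel && (sel || !sel)) && (!vld || vld) || sel && !sel   [complement / identity]
= !sel || !(vld && !sel || vld && sel) && (!vld || vld) || sel && !sel   [complement / identity]
= !sel || !(vld && !sel || vld && sel) || sel && !sel   [complement / identity]
= !sel || !vld || sel && !sel   [distribution]
= !sel || !vld   [complement / identity]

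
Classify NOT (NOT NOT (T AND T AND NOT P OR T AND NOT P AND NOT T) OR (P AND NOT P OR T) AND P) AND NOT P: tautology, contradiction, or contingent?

contingent

NOT (NOT NOT (T AND T AND NOT P OR T AND NOT P AND NOT T) OR (P AND NOT P OR T) AND P) AND NOT P
= NOT (NOT NOT (T AND NOT P) OR (P AND NOT P OR T) AND P) AND NOT P
= NOT (NOT NOT (T AND NOT P) OR T AND P) AND NOT P
= NOT (T AND NOT P OR T AND P) AND NOT P
= NOT T AND NOT P
This depends on P, T, so it is not a constant.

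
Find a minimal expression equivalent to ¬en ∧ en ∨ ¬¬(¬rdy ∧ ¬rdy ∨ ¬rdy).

¬en ∧ en ∨ ¬¬(¬rdy ∧ ¬rdy ∨ ¬rdy)
= ¬¬(¬rdy ∧ ¬rdy ∨ ¬rdy)   — complement / identity
= ¬¬(¬rdy ∨ ¬rdy)   — idempotence
= ¬¬¬rdy   — idempotence
= ¬rdy   — double negation

¬rdy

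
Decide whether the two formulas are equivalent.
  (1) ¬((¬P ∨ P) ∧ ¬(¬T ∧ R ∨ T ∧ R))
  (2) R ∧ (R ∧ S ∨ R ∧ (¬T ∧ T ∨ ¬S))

Yes

E1: ¬((¬P ∨ P) ∧ ¬(¬T ∧ R ∨ T ∧ R))
    = ¬((¬P ∨ P) ∧ ¬R)   [distribution]
    = ¬¬R   [complement / identity]
    = R   [double negation]
E2: R ∧ (R ∧ S ∨ R ∧ (¬T ∧ T ∨ ¬S))
    = R ∧ (R ∧ S ∨ R ∧ ¬S)   [complement / identity]
    = R ∧ R   [distribution]
    = R   [idempotence]
Both reduce to R, so they are equivalent.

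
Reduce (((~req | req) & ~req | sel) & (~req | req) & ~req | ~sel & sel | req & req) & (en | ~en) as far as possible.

(((~req | req) & ~req | sel) & (~req | req) & ~req | ~sel & sel | req & req) & (en | ~en)
= ((~req | req) & ~req | ~sel & sel | req & req) & (en | ~en)   — absorption
= (~req | ~sel & sel | req & req) & (en | ~en)   — complement / identity
= ~req | ~sel & sel | req & req   — complement / identity
= ~req | ~sel & sel | req   — idempotence
= ~req | req   — complement / identity
= 1   — complement

1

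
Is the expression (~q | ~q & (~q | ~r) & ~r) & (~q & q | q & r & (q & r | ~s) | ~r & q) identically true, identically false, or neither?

identically false

(~q | ~q & (~q | ~r) & ~r) & (~q & q | q & r & (q & r | ~s) | ~r & q)
= (~q | ~q & ~r) & (~q & q | q & r & (q & r | ~s) | ~r & q)
= (~q | ~q & ~r) & (~q & q | q & r | ~r & q)
= (~q | ~q & ~r) & (~q & q | q)
= ~q & (~q & q | q)
= ~q & q
= 0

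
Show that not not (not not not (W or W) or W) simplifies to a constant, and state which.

True

not not (not not not (W or W) or W)
= not not (not not not W or W)
= not not not W or W
= not W or W
= True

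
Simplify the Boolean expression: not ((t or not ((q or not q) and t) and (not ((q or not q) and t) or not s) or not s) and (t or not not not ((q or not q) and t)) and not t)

t

not ((t or not ((q or not q) and t) and (not ((q or not q) and t) or not s) or not s) and (t or not not not ((q or not q) and t)) and not t)
= not ((t or not ((q or not q) and t) or not s) and (t or not not not ((q or not q) and t)) and not t)   [absorption]
= not ((t or not ((q or not q) and t) or not s) and (t or not ((q or not q) and t)) and not t)   [double negation]
= not ((t or not ((q or not q) and t)) and not t)   [absorption]
= not ((t or not t) and not t)   [complement / identity]
= not not t   [complement / identity]
= t   [double negation]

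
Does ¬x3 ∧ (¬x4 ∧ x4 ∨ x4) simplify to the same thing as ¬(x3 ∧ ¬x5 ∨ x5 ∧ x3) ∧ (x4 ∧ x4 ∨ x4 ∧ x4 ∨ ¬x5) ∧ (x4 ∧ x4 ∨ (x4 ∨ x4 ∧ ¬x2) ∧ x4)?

Yes

E1: ¬x3 ∧ (¬x4 ∧ x4 ∨ x4)
    = ¬x3 ∧ x4   (complement / identity)
E2: ¬(x3 ∧ ¬x5 ∨ x5 ∧ x3) ∧ (x4 ∧ x4 ∨ x4 ∧ x4 ∨ ¬x5) ∧ (x4 ∧ x4 ∨ (x4 ∨ x4 ∧ ¬x2) ∧ x4)
    = ¬(x3 ∧ ¬x5 ∨ x5 ∧ x3) ∧ (x4 ∧ x4 ∨ x4 ∧ x4 ∨ ¬x5) ∧ (x4 ∧ x4 ∨ x4 ∧ x4)   (absorption)
    = ¬(x3 ∧ ¬x5 ∨ x5 ∧ x3) ∧ (x4 ∧ x4 ∨ x4 ∧ x4)   (absorption)
    = ¬x3 ∧ (x4 ∧ x4 ∨ x4 ∧ x4)   (distribution)
    = ¬x3 ∧ x4 ∧ x4   (idempotence)
    = ¬x3 ∧ x4   (idempotence)
Both reduce to ¬x3 ∧ x4, so they are equivalent.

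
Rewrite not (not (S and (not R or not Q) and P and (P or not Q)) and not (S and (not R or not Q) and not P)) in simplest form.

not (not (S and (not R or not Q) and P and (P or not Q)) and not (S and (not R or not Q) and not P))
= not (not (S and (not R or not Q) and P) and not (S and (not R or not Q) and not P))
= S and (not R or not Q) and P or S and (not R or not Q) and not P
= S and (not R or not Q)

S and (not R or not Q)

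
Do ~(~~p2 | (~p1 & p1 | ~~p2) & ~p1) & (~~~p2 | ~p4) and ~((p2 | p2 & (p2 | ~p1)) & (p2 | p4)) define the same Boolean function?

Yes

E1: ~(~~p2 | (~p1 & p1 | ~~p2) & ~p1) & (~~~p2 | ~p4)
    = ~(~~p2 | ~~p2 & ~p1) & (~~~p2 | ~p4)
    = ~~~p2 & (~~~p2 | ~p4)
    = ~~~p2
    = ~p2
E2: ~((p2 | p2 & (p2 | ~p1)) & (p2 | p4))
    = ~((p2 | p2) & (p2 | p4))
    = ~(p2 & (p2 | p4))
    = ~p2
Both reduce to ~p2, so they are equivalent.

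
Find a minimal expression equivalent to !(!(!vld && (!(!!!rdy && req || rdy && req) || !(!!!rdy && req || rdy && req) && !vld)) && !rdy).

!(!(!vld && (!(!!!rdy && req || rdy && req) || !(!!!rdy && req || rdy && req) && !vld)) && !rdy)
= !(!(!vld && !(!!!rdy && req || rdy && req)) && !rdy)   — absorption
= !(!(!vld && !(!rdy && req || rdy && req)) && !rdy)   — double negation
= !(!(!vld && !req) && !rdy)   — distribution
= !vld && !req || rdy   — De Morgan

!vld && !req || rdy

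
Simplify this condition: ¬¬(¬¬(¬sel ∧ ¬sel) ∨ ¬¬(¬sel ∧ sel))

¬sel

¬¬(¬¬(¬sel ∧ ¬sel) ∨ ¬¬(¬sel ∧ sel))
= ¬(¬(¬sel ∧ ¬sel) ∧ ¬(¬sel ∧ sel))   (De Morgan)
= ¬sel ∧ ¬sel ∨ ¬sel ∧ sel   (De Morgan)
= ¬sel   (distribution)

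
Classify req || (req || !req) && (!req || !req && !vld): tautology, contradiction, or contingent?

req || (req || !req) && (!req || !req && !vld)
= req || !req || !req && !vld
= req || !req
= true

tautology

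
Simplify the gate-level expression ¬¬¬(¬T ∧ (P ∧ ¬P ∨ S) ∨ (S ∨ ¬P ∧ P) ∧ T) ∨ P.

¬S ∨ P

¬¬¬(¬T ∧ (P ∧ ¬P ∨ S) ∨ (S ∨ ¬P ∧ P) ∧ T) ∨ P
= ¬¬¬(¬T ∧ (P ∧ ¬P ∨ S) ∨ S ∧ T) ∨ P   [complement / identity]
= ¬(¬T ∧ (P ∧ ¬P ∨ S) ∨ S ∧ T) ∨ P   [double negation]
= ¬(¬T ∧ S ∨ S ∧ T) ∨ P   [complement / identity]
= ¬S ∨ P   [distribution]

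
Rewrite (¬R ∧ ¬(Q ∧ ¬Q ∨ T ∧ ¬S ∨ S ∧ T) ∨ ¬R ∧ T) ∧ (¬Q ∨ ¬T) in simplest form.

(¬R ∧ ¬(Q ∧ ¬Q ∨ T ∧ ¬S ∨ S ∧ T) ∨ ¬R ∧ T) ∧ (¬Q ∨ ¬T)
= (¬R ∧ ¬(Q ∧ ¬Q ∨ T) ∨ ¬R ∧ T) ∧ (¬Q ∨ ¬T)
= (¬R ∧ ¬T ∨ ¬R ∧ T) ∧ (¬Q ∨ ¬T)
= ¬R ∧ (¬Q ∨ ¬T)

¬R ∧ (¬Q ∨ ¬T)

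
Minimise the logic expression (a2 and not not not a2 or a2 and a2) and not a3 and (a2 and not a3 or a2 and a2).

a2 and not a3

(a2 and not not not a2 or a2 and a2) and not a3 and (a2 and not a3 or a2 and a2)
= (a2 and not a2 or a2 and a2) and not a3 and (a2 and not a3 or a2 and a2)   (double negation)
= a2 and not a3 and (a2 and not a3 or a2 and a2)   (distribution)
= a2 and not a3 and (a2 and not a3 or a2)   (idempotence)
= a2 and not a3   (absorption)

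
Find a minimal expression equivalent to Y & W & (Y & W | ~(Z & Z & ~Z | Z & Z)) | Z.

Y & W | Z

Y & W & (Y & W | ~(Z & Z & ~Z | Z & Z)) | Z
= Y & W & (Y & W | ~(Z & ~Z | Z & Z)) | Z   — idempotence
= Y & W & (Y & W | ~Z) | Z   — distribution
= Y & W | Z   — absorption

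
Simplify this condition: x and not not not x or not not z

z

x and not not not x or not not z
= x and not x or not not z   (double negation)
= not not z   (complement / identity)
= z   (double negation)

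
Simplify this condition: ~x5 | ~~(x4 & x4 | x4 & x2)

~x5 | x4

~x5 | ~~(x4 & x4 | x4 & x2)
= ~x5 | x4 & x4 | x4 & x2   (double negation)
= ~x5 | x4 & (x4 | x2)   (distribution)
= ~x5 | x4   (absorption)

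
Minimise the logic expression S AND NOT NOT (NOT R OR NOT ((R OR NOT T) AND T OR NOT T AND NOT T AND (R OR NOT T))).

S AND NOT R

S AND NOT NOT (NOT R OR NOT ((R OR NOT T) AND T OR NOT T AND NOT T AND (R OR NOT T)))
= S AND NOT (R AND ((R OR NOT T) AND T OR NOT T AND NOT T AND (R OR NOT T)))   [De Morgan]
= S AND NOT (R AND ((R OR NOT T) AND T OR NOT T AND (R OR NOT T)))   [idempotence]
= S AND NOT (R AND (R OR NOT T))   [distribution]
= S AND NOT R   [absorption]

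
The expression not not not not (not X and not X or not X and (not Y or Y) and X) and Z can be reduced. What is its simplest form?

not not not not (not X and not X or not X and (not Y or Y) and X) and Z
= not not not not (not X and not X or not X and X) and Z   — complement / identity
= not not not not not X and Z   — distribution
= not not not X and Z   — double negation
= not X and Z   — double negation

not X and Z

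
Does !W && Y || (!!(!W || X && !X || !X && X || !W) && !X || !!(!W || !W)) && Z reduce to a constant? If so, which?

!W && Y || (!!(!W || X && !X || !X && X || !W) && !X || !!(!W || !W)) && Z
= !W && Y || (!!(!W || X && !X || !W) && !X || !!(!W || !W)) && Z   [complement / identity]
= !W && Y || (!!(!W || !W) && !X || !!(!W || !W)) && Z   [complement / identity]
= !W && Y || !!(!W || !W) && Z   [absorption]
= !W && Y || !(W && W) && Z   [De Morgan]
= !W && Y || !W && Z   [idempotence]
= (Y || Z) && !W   [distribution]
This depends on W, Y, Z, so it is not a constant.

no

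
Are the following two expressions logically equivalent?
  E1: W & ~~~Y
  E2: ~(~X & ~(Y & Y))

No

E1: W & ~~~Y
    = W & ~Y
E2: ~(~X & ~(Y & Y))
    = X | Y & Y
    = X | Y
These differ: at W=0, X=1, Y=1, E1 = 0 but E2 = 1.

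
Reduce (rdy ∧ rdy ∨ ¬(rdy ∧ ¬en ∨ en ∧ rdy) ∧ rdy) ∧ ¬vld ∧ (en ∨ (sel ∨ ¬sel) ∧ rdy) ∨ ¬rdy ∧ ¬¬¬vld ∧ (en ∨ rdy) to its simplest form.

(rdy ∧ rdy ∨ ¬(rdy ∧ ¬en ∨ en ∧ rdy) ∧ rdy) ∧ ¬vld ∧ (en ∨ (sel ∨ ¬sel) ∧ rdy) ∨ ¬rdy ∧ ¬¬¬vld ∧ (en ∨ rdy)
= (rdy ∧ rdy ∨ ¬rdy ∧ rdy) ∧ ¬vld ∧ (en ∨ (sel ∨ ¬sel) ∧ rdy) ∨ ¬rdy ∧ ¬¬¬vld ∧ (en ∨ rdy)   — distribution
= (rdy ∧ rdy ∨ ¬rdy ∧ rdy) ∧ ¬vld ∧ (en ∨ (sel ∨ ¬sel) ∧ rdy) ∨ ¬rdy ∧ ¬vld ∧ (en ∨ rdy)   — double negation
= (rdy ∧ rdy ∨ ¬rdy ∧ rdy) ∧ ¬vld ∧ (en ∨ rdy) ∨ ¬rdy ∧ ¬vld ∧ (en ∨ rdy)   — complement / identity
= rdy ∧ ¬vld ∧ (en ∨ rdy) ∨ ¬rdy ∧ ¬vld ∧ (en ∨ rdy)   — distribution
= ¬vld ∧ (en ∨ rdy)   — distribution

¬vld ∧ (en ∨ rdy)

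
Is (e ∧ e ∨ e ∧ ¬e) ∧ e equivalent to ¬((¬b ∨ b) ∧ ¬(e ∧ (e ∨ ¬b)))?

E1: (e ∧ e ∨ e ∧ ¬e) ∧ e
    = e ∧ e   [distribution]
    = e   [idempotence]
E2: ¬((¬b ∨ b) ∧ ¬(e ∧ (e ∨ ¬b)))
    = ¬((¬b ∨ b) ∧ ¬e)   [absorption]
    = ¬¬e   [complement / identity]
    = e   [double negation]
Both reduce to e, so they are equivalent.

Yes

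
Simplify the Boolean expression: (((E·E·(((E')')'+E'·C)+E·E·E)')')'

(((E·E·(((E')')'+E'·C)+E·E·E)')')'
= (((E·E·(E'+E'·C)+E·E·E)')')'
= (((E·E·E'+E·E·E)')')'
= (((E·E)')')'
= ((E')')'
= E'

E'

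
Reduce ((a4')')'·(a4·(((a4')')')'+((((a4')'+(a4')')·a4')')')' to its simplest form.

a4'

((a4')')'·(a4·(((a4')')')'+((((a4')'+(a4')')·a4')')')'
= ((a4')')'·(a4·(((a4')')')'+((a4')'+(a4')')·a4')'
= ((a4')')'·(a4·(a4')'+((a4')'+(a4')')·a4')'
= ((a4')')'·(a4·(a4')'+(a4')'·a4')'
= ((a4')')'·((a4')')'
= ((a4')')'
= a4'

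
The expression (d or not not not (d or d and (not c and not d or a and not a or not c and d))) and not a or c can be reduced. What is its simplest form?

not a or c

(d or not not not (d or d and (not c and not d or a and not a or not c and d))) and not a or c
= (d or not not not (d or d and (not c and not d or not c and d))) and not a or c   [complement / identity]
= (d or not (d or d and (not c and not d or not c and d))) and not a or c   [double negation]
= (d or not (d or d and not c)) and not a or c   [distribution]
= (d or not d) and not a or c   [absorption]
= not a or c   [complement / identity]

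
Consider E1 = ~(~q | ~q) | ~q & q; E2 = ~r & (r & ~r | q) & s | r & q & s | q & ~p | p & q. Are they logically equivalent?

E1: ~(~q | ~q) | ~q & q
    = q & q | ~q & q   (De Morgan)
    = q   (distribution)
E2: ~r & (r & ~r | q) & s | r & q & s | q & ~p | p & q
    = ~r & q & s | r & q & s | q & ~p | p & q   (complement / identity)
    = ~r & q & s | r & q & s | q   (distribution)
    = q & s | q   (distribution)
    = q   (absorption)
Both reduce to q, so they are equivalent.

Yes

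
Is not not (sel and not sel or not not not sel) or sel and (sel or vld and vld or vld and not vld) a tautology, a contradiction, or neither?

not not (sel and not sel or not not not sel) or sel and (sel or vld and vld or vld and not vld)
= not not (sel and not sel or not sel) or sel and (sel or vld and vld or vld and not vld)   (double negation)
= sel and not sel or not sel or sel and (sel or vld and vld or vld and not vld)   (double negation)
= sel and not sel or not sel or sel and (sel or vld)   (distribution)
= sel and not sel or not sel or sel   (absorption)
= not sel or sel   (complement / identity)
= True   (complement)

tautology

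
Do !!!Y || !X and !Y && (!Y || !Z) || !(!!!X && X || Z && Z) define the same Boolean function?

No

E1: !!!Y || !X
    = !Y || !X   — double negation
E2: !Y && (!Y || !Z) || !(!!!X && X || Z && Z)
    = !Y && (!Y || !Z) || !(!X && X || Z && Z)   — double negation
    = !Y && (!Y || !Z) || !(Z && Z)   — complement / identity
    = !Y || !(Z && Z)   — absorption
    = !Y || !Z   — idempotence
These differ: at X=1, Y=1, Z=0, E1 = 0 but E2 = 1.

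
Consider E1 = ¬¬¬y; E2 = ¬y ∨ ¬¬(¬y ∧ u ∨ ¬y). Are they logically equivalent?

E1: ¬¬¬y
    = ¬y   — double negation
E2: ¬y ∨ ¬¬(¬y ∧ u ∨ ¬y)
    = ¬y ∨ ¬¬¬y   — absorption
    = ¬y ∨ ¬y   — double negation
    = ¬y   — idempotence
Both reduce to ¬y, so they are equivalent.

Yes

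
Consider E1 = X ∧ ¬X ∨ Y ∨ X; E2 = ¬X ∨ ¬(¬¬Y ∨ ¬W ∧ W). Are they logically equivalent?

No

E1: X ∧ ¬X ∨ Y ∨ X
    = Y ∨ X   — complement / identity
E2: ¬X ∨ ¬(¬¬Y ∨ ¬W ∧ W)
    = ¬X ∨ ¬¬¬Y   — complement / identity
    = ¬X ∨ ¬Y   — double negation
These differ: at W=0, X=1, Y=1, E1 = 1 but E2 = 0.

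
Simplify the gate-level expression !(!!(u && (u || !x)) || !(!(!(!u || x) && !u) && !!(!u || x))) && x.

!u && x

!(!!(u && (u || !x)) || !(!(!(!u || x) && !u) && !!(!u || x))) && x
= !(!!u || !(!(!(!u || x) && !u) && !!(!u || x))) && x
= !(!!u || !(!u || x) && !u || !(!u || x)) && x
= !(!!u || !(!u || x)) && x
= !u && (!u || x) && x
= !u && x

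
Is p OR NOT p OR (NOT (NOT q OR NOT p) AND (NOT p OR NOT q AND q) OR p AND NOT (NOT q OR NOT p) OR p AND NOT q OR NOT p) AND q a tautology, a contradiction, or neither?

p OR NOT p OR (NOT (NOT q OR NOT p) AND (NOT p OR NOT q AND q) OR p AND NOT (NOT q OR NOT p) OR p AND NOT q OR NOT p) AND q
= p OR NOT p OR (NOT (NOT q OR NOT p) AND NOT p OR p AND NOT (NOT q OR NOT p) OR p AND NOT q OR NOT p) AND q   — complement / identity
= p OR NOT p OR (NOT (NOT q OR NOT p) OR p AND NOT q OR NOT p) AND q   — distribution
= p OR NOT p OR (q AND p OR p AND NOT q OR NOT p) AND q   — De Morgan
= p OR NOT p OR (p OR NOT p) AND q   — distribution
= p OR NOT p   — absorption
= TRUE   — complement

tautology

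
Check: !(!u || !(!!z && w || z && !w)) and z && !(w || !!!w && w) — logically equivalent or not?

No

E1: !(!u || !(!!z && w || z && !w))
    = !(!u || !(z && w || z && !w))
    = !(!u || !z)
    = u && z
E2: z && !(w || !!!w && w)
    = z && !(w || !w && w)
    = z && !w
These differ: at u=0, w=0, z=1, E1 = 0 but E2 = 1.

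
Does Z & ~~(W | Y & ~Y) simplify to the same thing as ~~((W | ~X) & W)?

E1: Z & ~~(W | Y & ~Y)
    = Z & (W | Y & ~Y)
    = Z & W
E2: ~~((W | ~X) & W)
    = ~~W
    = W
These differ: at W=1, X=0, Y=0, Z=0, E1 = 0 but E2 = 1.

No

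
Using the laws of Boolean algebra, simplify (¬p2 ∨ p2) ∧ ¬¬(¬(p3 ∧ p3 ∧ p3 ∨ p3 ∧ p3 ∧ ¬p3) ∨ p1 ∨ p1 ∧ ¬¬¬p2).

¬p3 ∨ p1

(¬p2 ∨ p2) ∧ ¬¬(¬(p3 ∧ p3 ∧ p3 ∨ p3 ∧ p3 ∧ ¬p3) ∨ p1 ∨ p1 ∧ ¬¬¬p2)
= (¬p2 ∨ p2) ∧ ¬¬(¬(p3 ∧ p3 ∧ p3 ∨ p3 ∧ p3 ∧ ¬p3) ∨ p1 ∨ p1 ∧ ¬p2)   — double negation
= (¬p2 ∨ p2) ∧ ¬¬(¬(p3 ∧ p3) ∨ p1 ∨ p1 ∧ ¬p2)   — distribution
= (¬p2 ∨ p2) ∧ ¬¬(¬(p3 ∧ p3) ∨ p1)   — absorption
= ¬¬(¬(p3 ∧ p3) ∨ p1)   — complement / identity
= ¬(p3 ∧ p3) ∨ p1   — double negation
= ¬p3 ∨ p1   — idempotence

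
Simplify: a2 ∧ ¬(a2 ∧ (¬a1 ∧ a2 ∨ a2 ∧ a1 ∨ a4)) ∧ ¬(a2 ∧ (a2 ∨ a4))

False

a2 ∧ ¬(a2 ∧ (¬a1 ∧ a2 ∨ a2 ∧ a1 ∨ a4)) ∧ ¬(a2 ∧ (a2 ∨ a4))
= a2 ∧ ¬(a2 ∧ (a2 ∨ a4)) ∧ ¬(a2 ∧ (a2 ∨ a4))   (distribution)
= a2 ∧ ¬(a2 ∧ (a2 ∨ a4))   (idempotence)
= a2 ∧ ¬a2   (absorption)
= False   (complement)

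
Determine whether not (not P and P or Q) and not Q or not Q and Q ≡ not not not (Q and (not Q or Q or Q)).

Yes

E1: not (not P and P or Q) and not Q or not Q and Q
    = not Q and not Q or not Q and Q   [complement / identity]
    = not Q   [distribution]
E2: not not not (Q and (not Q or Q or Q))
    = not (Q and (not Q or Q or Q))   [double negation]
    = not (Q and (not Q or Q))   [idempotence]
    = not Q   [complement / identity]
Both reduce to not Q, so they are equivalent.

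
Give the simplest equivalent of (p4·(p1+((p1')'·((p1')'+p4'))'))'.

(p4·(p1+((p1')'·((p1')'+p4'))'))'
= (p4·(p1+((p1')')'))'
= (p4·(p1+p1'))'
= p4'

p4'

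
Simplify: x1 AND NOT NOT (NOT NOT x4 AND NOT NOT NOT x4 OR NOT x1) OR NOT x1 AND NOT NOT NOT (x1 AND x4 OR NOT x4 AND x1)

x1 AND NOT NOT (NOT NOT x4 AND NOT NOT NOT x4 OR NOT x1) OR NOT x1 AND NOT NOT NOT (x1 AND x4 OR NOT x4 AND x1)
= x1 AND NOT NOT (NOT NOT x4 AND NOT x4 OR NOT x1) OR NOT x1 AND NOT NOT NOT (x1 AND x4 OR NOT x4 AND x1)
= x1 AND NOT NOT (x4 AND NOT x4 OR NOT x1) OR NOT x1 AND NOT NOT NOT (x1 AND x4 OR NOT x4 AND x1)
= x1 AND NOT NOT NOT x1 OR NOT x1 AND NOT NOT NOT (x1 AND x4 OR NOT x4 AND x1)
= x1 AND NOT NOT NOT x1 OR NOT x1 AND NOT NOT NOT x1
= NOT NOT NOT x1
= NOT x1

NOT x1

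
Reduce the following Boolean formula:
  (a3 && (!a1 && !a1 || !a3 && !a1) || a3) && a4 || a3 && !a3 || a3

a3

(a3 && (!a1 && !a1 || !a3 && !a1) || a3) && a4 || a3 && !a3 || a3
= (a3 && !a1 && (!a1 || !a3) || a3) && a4 || a3 && !a3 || a3   (distribution)
= (a3 && !a1 || a3) && a4 || a3 && !a3 || a3   (absorption)
= a3 && a4 || a3 && !a3 || a3   (absorption)
= a3 && a4 || a3   (complement / identity)
= a3   (absorption)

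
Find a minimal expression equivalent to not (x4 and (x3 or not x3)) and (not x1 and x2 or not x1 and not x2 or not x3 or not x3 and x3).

not x4 and (not x1 or not x3)

not (x4 and (x3 or not x3)) and (not x1 and x2 or not x1 and not x2 or not x3 or not x3 and x3)
= not (x4 and (x3 or not x3)) and (not x1 and x2 or not x1 and not x2 or not x3)
= not x4 and (not x1 and x2 or not x1 and not x2 or not x3)
= not x4 and (not x1 or not x3)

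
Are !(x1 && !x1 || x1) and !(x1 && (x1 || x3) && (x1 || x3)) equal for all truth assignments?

E1: !(x1 && !x1 || x1)
    = !x1
E2: !(x1 && (x1 || x3) && (x1 || x3))
    = !(x1 && (x1 || x3))
    = !x1
Both reduce to !x1, so they are equivalent.

Yes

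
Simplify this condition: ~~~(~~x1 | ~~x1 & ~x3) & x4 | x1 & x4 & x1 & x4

x4

~~~(~~x1 | ~~x1 & ~x3) & x4 | x1 & x4 & x1 & x4
= ~~~(~~x1 | ~~x1 & ~x3) & x4 | x1 & x4
= ~~~~~x1 & x4 | x1 & x4
= ~~~x1 & x4 | x1 & x4
= ~x1 & x4 | x1 & x4
= x4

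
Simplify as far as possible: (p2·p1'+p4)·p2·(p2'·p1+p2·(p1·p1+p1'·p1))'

p2·p1'

(p2·p1'+p4)·p2·(p2'·p1+p2·(p1·p1+p1'·p1))'
= (p2·p1'+p4)·p2·(p2'·p1+p2·p1)'   — distribution
= (p2·p1'+p4)·p2·p1'   — distribution
= p2·p1'   — absorption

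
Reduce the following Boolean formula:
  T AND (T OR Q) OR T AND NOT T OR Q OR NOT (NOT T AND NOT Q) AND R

T AND (T OR Q) OR T AND NOT T OR Q OR NOT (NOT T AND NOT Q) AND R
= T AND (T OR Q) OR T AND NOT T OR Q OR (T OR Q) AND R   (De Morgan)
= T OR T AND NOT T OR Q OR (T OR Q) AND R   (absorption)
= T OR Q OR (T OR Q) AND R   (complement / identity)
= T OR Q   (absorption)

T OR Q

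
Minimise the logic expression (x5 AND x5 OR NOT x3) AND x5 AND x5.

(x5 AND x5 OR NOT x3) AND x5 AND x5
= x5 AND x5   — absorption
= x5   — idempotence

x5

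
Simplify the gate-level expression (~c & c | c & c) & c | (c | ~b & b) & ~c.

(~c & c | c & c) & c | (c | ~b & b) & ~c
= (~c & c | c & c) & c | c & ~c
= c & c | c & ~c
= c

c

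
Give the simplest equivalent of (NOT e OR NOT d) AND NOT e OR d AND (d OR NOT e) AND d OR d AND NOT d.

(NOT e OR NOT d) AND NOT e OR d AND (d OR NOT e) AND d OR d AND NOT d
= NOT e OR d AND (d OR NOT e) AND d OR d AND NOT d   (absorption)
= NOT e OR d AND d OR d AND NOT d   (absorption)
= NOT e OR d   (distribution)

NOT e OR d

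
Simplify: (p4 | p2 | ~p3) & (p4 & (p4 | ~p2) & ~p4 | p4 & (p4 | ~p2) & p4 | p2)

(p4 | p2 | ~p3) & (p4 & (p4 | ~p2) & ~p4 | p4 & (p4 | ~p2) & p4 | p2)
= (p4 | p2 | ~p3) & (p4 & (p4 | ~p2) | p2)   — distribution
= (p4 | p2 | ~p3) & (p4 | p2)   — absorption
= p4 | p2   — absorption

p4 | p2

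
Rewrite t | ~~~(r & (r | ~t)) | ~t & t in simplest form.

t | ~~~(r & (r | ~t)) | ~t & t
= t | ~~~(r & (r | ~t))   [complement / identity]
= t | ~~~r   [absorption]
= t | ~r   [double negation]

t | ~r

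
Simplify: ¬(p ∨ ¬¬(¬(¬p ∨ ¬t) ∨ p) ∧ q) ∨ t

¬(p ∨ ¬¬(¬(¬p ∨ ¬t) ∨ p) ∧ q) ∨ t
= ¬(p ∨ (¬(¬p ∨ ¬t) ∨ p) ∧ q) ∨ t
= ¬(p ∨ (p ∧ t ∨ p) ∧ q) ∨ t
= ¬(p ∨ p ∧ q) ∨ t
= ¬p ∨ t

¬p ∨ t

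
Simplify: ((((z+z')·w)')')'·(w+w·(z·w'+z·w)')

0

((((z+z')·w)')')'·(w+w·(z·w'+z·w)')
= ((w')')'·(w+w·(z·w'+z·w)')   [complement / identity]
= w'·(w+w·(z·w'+z·w)')   [double negation]
= w'·(w+w·z')   [distribution]
= w'·w   [absorption]
= 0   [complement]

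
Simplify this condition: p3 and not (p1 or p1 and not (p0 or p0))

p3 and not (p1 or p1 and not (p0 or p0))
= p3 and not (p1 or p1 and not p0)   [idempotence]
= p3 and not p1   [absorption]

p3 and not p1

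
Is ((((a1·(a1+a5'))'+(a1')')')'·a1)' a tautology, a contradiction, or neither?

neither

((((a1·(a1+a5'))'+(a1')')')'·a1)'
= ((((a1·(a1+a5'))'+a1)')'·a1)'   (double negation)
= (((a1'+a1)')'·a1)'   (absorption)
= ((a1'+a1)·a1)'   (double negation)
= a1'   (complement / identity)
This depends on a1, so it is not a constant.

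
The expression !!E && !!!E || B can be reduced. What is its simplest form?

!!E && !!!E || B
= E && !!!E || B
= E && !E || B
= B

B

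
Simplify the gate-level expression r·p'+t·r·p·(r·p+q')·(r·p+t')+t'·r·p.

r

r·p'+t·r·p·(r·p+q')·(r·p+t')+t'·r·p
= r·p'+t·r·p·(r·p+t')+t'·r·p   [absorption]
= r·p'+t·r·p+t'·r·p   [absorption]
= r·p'+r·p   [distribution]
= r   [distribution]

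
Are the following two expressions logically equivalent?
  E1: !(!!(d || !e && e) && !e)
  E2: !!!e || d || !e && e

No

E1: !(!!(d || !e && e) && !e)
    = !(d || !e && e) || e   — De Morgan
    = !d || e   — complement / identity
E2: !!!e || d || !e && e
    = !!!e || d   — complement / identity
    = !e || d   — double negation
These differ: at d=1, e=0, E1 = 0 but E2 = 1.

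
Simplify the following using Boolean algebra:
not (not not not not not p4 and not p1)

p4 or p1

not (not not not not not p4 and not p1)
= not not not not p4 or p1   (De Morgan)
= not not p4 or p1   (double negation)
= p4 or p1   (double negation)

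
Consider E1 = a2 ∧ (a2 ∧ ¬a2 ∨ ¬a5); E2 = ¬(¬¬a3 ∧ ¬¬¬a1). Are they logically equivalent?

E1: a2 ∧ (a2 ∧ ¬a2 ∨ ¬a5)
    = a2 ∧ ¬a5   [complement / identity]
E2: ¬(¬¬a3 ∧ ¬¬¬a1)
    = ¬a3 ∨ ¬¬a1   [De Morgan]
    = ¬a3 ∨ a1   [double negation]
These differ: at a1=1, a2=0, a3=0, a5=0, E1 = 0 but E2 = 1.

No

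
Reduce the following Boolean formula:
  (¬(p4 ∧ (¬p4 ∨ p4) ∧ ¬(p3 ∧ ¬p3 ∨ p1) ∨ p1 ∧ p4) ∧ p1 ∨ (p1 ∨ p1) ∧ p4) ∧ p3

(¬(p4 ∧ (¬p4 ∨ p4) ∧ ¬(p3 ∧ ¬p3 ∨ p1) ∨ p1 ∧ p4) ∧ p1 ∨ (p1 ∨ p1) ∧ p4) ∧ p3
= (¬(p4 ∧ (¬p4 ∨ p4) ∧ ¬p1 ∨ p1 ∧ p4) ∧ p1 ∨ (p1 ∨ p1) ∧ p4) ∧ p3
= (¬(p4 ∧ ¬p1 ∨ p1 ∧ p4) ∧ p1 ∨ (p1 ∨ p1) ∧ p4) ∧ p3
= (¬(p4 ∧ ¬p1 ∨ p1 ∧ p4) ∧ p1 ∨ p1 ∧ p4) ∧ p3
= (¬p4 ∧ p1 ∨ p1 ∧ p4) ∧ p3
= p1 ∧ p3

p1 ∧ p3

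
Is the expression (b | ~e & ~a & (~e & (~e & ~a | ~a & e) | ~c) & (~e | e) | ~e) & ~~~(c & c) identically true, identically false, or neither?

neither

(b | ~e & ~a & (~e & (~e & ~a | ~a & e) | ~c) & (~e | e) | ~e) & ~~~(c & c)
= (b | ~e & ~a & (~e & (~e & ~a | ~a & e) | ~c) & (~e | e) | ~e) & ~~~c   [idempotence]
= (b | ~e & ~a & (~e & ~a | ~c) & (~e | e) | ~e) & ~~~c   [distribution]
= (b | ~e & ~a & (~e & ~a | ~c) | ~e) & ~~~c   [complement / identity]
= (b | ~e & ~a | ~e) & ~~~c   [absorption]
= (b | ~e) & ~~~c   [absorption]
= (b | ~e) & ~c   [double negation]
This depends on b, c, e, so it is not a constant.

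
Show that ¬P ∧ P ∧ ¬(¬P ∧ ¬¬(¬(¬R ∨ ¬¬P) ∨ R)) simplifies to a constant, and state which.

False

¬P ∧ P ∧ ¬(¬P ∧ ¬¬(¬(¬R ∨ ¬¬P) ∨ R))
= ¬P ∧ P ∧ ¬(¬P ∧ ¬¬(R ∧ ¬P ∨ R))   — De Morgan
= ¬P ∧ P ∧ (P ∨ ¬(R ∧ ¬P ∨ R))   — De Morgan
= ¬P ∧ P ∧ (P ∨ ¬R)   — absorption
= ¬P ∧ P   — absorption
= False   — complement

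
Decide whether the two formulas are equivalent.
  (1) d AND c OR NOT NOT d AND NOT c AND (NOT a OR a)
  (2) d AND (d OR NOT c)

Yes

E1: d AND c OR NOT NOT d AND NOT c AND (NOT a OR a)
    = d AND c OR NOT NOT d AND NOT c   [complement / identity]
    = d AND c OR d AND NOT c   [double negation]
    = d   [distribution]
E2: d AND (d OR NOT c)
    = d   [absorption]
Both reduce to d, so they are equivalent.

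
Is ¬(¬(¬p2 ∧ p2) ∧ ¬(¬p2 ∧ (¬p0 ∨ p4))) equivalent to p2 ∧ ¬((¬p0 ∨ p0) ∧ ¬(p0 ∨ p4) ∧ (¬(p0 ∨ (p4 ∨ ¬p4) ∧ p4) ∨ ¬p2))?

E1: ¬(¬(¬p2 ∧ p2) ∧ ¬(¬p2 ∧ (¬p0 ∨ p4)))
    = ¬p2 ∧ p2 ∨ ¬p2 ∧ (¬p0 ∨ p4)   (De Morgan)
    = ¬p2 ∧ (¬p0 ∨ p4)   (complement / identity)
E2: p2 ∧ ¬((¬p0 ∨ p0) ∧ ¬(p0 ∨ p4) ∧ (¬(p0 ∨ (p4 ∨ ¬p4) ∧ p4) ∨ ¬p2))
    = p2 ∧ ¬((¬p0 ∨ p0) ∧ ¬(p0 ∨ p4) ∧ (¬(p0 ∨ p4) ∨ ¬p2))   (complement / identity)
    = p2 ∧ ¬(¬(p0 ∨ p4) ∧ (¬(p0 ∨ p4) ∨ ¬p2))   (complement / identity)
    = p2 ∧ ¬¬(p0 ∨ p4)   (absorption)
    = p2 ∧ (p0 ∨ p4)   (double negation)
These differ: at p0=1, p2=0, p4=1, E1 = 1 but E2 = 0.

No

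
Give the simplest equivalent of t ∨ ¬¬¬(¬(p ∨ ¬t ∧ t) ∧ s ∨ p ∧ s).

t ∨ ¬¬¬(¬(p ∨ ¬t ∧ t) ∧ s ∨ p ∧ s)
= t ∨ ¬(¬(p ∨ ¬t ∧ t) ∧ s ∨ p ∧ s)
= t ∨ ¬(¬p ∧ s ∨ p ∧ s)
= t ∨ ¬s

t ∨ ¬s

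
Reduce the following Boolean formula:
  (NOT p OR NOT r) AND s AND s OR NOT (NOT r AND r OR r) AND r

(NOT p OR NOT r) AND s

(NOT p OR NOT r) AND s AND s OR NOT (NOT r AND r OR r) AND r
= (NOT p OR NOT r) AND s OR NOT (NOT r AND r OR r) AND r   (idempotence)
= (NOT p OR NOT r) AND s OR NOT r AND r   (complement / identity)
= (NOT p OR NOT r) AND s   (complement / identity)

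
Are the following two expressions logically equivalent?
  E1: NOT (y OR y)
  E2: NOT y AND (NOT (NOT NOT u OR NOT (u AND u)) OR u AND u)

No

E1: NOT (y OR y)
    = NOT y   — idempotence
E2: NOT y AND (NOT (NOT NOT u OR NOT (u AND u)) OR u AND u)
    = NOT y AND (NOT u AND u AND u OR u AND u)   — De Morgan
    = NOT y AND (NOT u AND u OR u AND u)   — idempotence
    = NOT y AND u   — distribution
These differ: at u=0, y=0, E1 = 1 but E2 = 0.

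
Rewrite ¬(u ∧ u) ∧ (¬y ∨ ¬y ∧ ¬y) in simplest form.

¬(u ∧ u) ∧ (¬y ∨ ¬y ∧ ¬y)
= ¬(u ∧ u) ∧ (¬y ∨ ¬y)   — idempotence
= ¬(u ∧ u) ∧ ¬y   — idempotence
= ¬u ∧ ¬y   — idempotence

¬u ∧ ¬y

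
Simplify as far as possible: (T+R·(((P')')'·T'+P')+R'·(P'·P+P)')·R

(T+R·(((P')')'·T'+P')+R'·(P'·P+P)')·R
= (T+R·(P'·T'+P')+R'·(P'·P+P)')·R
= (T+R·P'+R'·(P'·P+P)')·R
= (T+R·P'+R'·P')·R
= (T+P')·R

(T+P')·R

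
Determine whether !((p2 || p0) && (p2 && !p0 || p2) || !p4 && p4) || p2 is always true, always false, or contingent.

always true

!((p2 || p0) && (p2 && !p0 || p2) || !p4 && p4) || p2
= !((p2 || p0) && p2 || !p4 && p4) || p2
= !((p2 || p0) && p2) || p2
= !p2 || p2
= true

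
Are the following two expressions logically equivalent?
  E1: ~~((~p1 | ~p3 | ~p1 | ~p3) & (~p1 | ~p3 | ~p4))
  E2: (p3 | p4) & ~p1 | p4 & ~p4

No

E1: ~~((~p1 | ~p3 | ~p1 | ~p3) & (~p1 | ~p3 | ~p4))
    = ~~(~p1 | ~p3 | (~p1 | ~p3) & ~p4)   [distribution]
    = ~~(~p1 | ~p3)   [absorption]
    = ~p1 | ~p3   [double negation]
E2: (p3 | p4) & ~p1 | p4 & ~p4
    = (p3 | p4) & ~p1   [complement / identity]
These differ: at p1=1, p3=0, p4=1, E1 = 1 but E2 = 0.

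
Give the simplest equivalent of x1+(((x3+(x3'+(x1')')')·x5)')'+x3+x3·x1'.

x1+x3

x1+(((x3+(x3'+(x1')')')·x5)')'+x3+x3·x1'
= x1+(((x3+x3·x1')·x5)')'+x3+x3·x1'   — De Morgan
= x1+(x3+x3·x1')·x5+x3+x3·x1'   — double negation
= x1+x3+x3·x1'   — absorption
= x1+x3   — absorption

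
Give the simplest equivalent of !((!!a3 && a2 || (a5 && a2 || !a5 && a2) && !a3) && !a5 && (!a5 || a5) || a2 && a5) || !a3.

!a2 || !a3

!((!!a3 && a2 || (a5 && a2 || !a5 && a2) && !a3) && !a5 && (!a5 || a5) || a2 && a5) || !a3
= !((!!a3 && a2 || a2 && !a3) && !a5 && (!a5 || a5) || a2 && a5) || !a3   (distribution)
= !((!!a3 && a2 || a2 && !a3) && !a5 || a2 && a5) || !a3   (complement / identity)
= !((a3 && a2 || a2 && !a3) && !a5 || a2 && a5) || !a3   (double negation)
= !(a2 && !a5 || a2 && a5) || !a3   (distribution)
= !a2 || !a3   (distribution)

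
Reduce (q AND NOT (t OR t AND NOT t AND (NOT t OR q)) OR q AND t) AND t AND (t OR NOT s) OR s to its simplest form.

(q AND NOT (t OR t AND NOT t AND (NOT t OR q)) OR q AND t) AND t AND (t OR NOT s) OR s
= (q AND NOT (t OR t AND NOT t) OR q AND t) AND t AND (t OR NOT s) OR s   [absorption]
= (q AND NOT t OR q AND t) AND t AND (t OR NOT s) OR s   [complement / identity]
= (q AND NOT t OR q AND t) AND t OR s   [absorption]
= q AND t OR s   [distribution]

q AND t OR s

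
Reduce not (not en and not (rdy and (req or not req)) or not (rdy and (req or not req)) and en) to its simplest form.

not (not en and not (rdy and (req or not req)) or not (rdy and (req or not req)) and en)
= not not (rdy and (req or not req))   [distribution]
= not not rdy   [complement / identity]
= rdy   [double negation]

rdy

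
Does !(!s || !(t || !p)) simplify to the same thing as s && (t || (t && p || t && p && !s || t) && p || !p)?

Yes

E1: !(!s || !(t || !p))
    = s && (t || !p)
E2: s && (t || (t && p || t && p && !s || t) && p || !p)
    = s && (t || (t && p || t) && p || !p)
    = s && (t || t && p || !p)
    = s && (t || !p)
Both reduce to s && (t || !p), so they are equivalent.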